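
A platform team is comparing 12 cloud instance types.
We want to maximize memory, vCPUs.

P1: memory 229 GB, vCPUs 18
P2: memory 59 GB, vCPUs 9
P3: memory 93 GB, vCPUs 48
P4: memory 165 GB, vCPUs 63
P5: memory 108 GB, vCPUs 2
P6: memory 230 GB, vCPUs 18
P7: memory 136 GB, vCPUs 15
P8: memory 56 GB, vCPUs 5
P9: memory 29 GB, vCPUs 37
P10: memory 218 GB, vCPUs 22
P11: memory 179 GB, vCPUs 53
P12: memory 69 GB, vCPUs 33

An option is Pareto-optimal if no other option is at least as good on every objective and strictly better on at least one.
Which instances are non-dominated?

P1: dominated by P6 (memory 230≥229, vCPUs 18≥18).
P2: dominated by P1 (memory 229≥59, vCPUs 18≥9).
P3: dominated by P4 (memory 165≥93, vCPUs 63≥48).
P4: not dominated (best vCPUs).
P5: dominated by P1 (memory 229≥108, vCPUs 18≥2).
P6: not dominated (best memory).
P7: dominated by P1 (memory 229≥136, vCPUs 18≥15).
P8: dominated by P1 (memory 229≥56, vCPUs 18≥5).
P9: dominated by P3 (memory 93≥29, vCPUs 48≥37).
P10: not dominated.
P11: not dominated.
P12: dominated by P3 (memory 93≥69, vCPUs 48≥33).

P4, P6, P10, P11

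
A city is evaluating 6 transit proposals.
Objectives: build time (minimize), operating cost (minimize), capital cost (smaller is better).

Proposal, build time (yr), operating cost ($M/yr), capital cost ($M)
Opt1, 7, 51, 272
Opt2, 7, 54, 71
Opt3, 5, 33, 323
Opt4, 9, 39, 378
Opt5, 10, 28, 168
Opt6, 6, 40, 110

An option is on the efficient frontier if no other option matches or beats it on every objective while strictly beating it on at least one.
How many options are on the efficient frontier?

Opt1: dominated by Opt6 (build time 6≤7, operating cost 40≤51, capital cost 110≤272).
Opt2: not dominated (best capital cost).
Opt3: not dominated (best build time).
Opt4: dominated by Opt3 (build time 5≤9, operating cost 33≤39, capital cost 323≤378).
Opt5: not dominated (best operating cost).
Opt6: not dominated.
Pareto-optimal: Opt2, Opt3, Opt5, Opt6 → 4.

4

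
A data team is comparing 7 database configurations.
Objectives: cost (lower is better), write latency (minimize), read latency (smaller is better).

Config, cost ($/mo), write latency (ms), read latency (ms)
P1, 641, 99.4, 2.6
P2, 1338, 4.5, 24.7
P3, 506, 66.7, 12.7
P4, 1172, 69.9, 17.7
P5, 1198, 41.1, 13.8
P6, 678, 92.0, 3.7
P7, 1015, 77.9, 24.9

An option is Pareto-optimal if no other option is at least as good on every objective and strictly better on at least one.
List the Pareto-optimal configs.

P1, P2, P3, P5, P6

P1: not dominated (best read latency).
P2: not dominated (best write latency).
P3: not dominated (best cost).
P4: dominated by P3 (cost 506≤1172, write latency 66.7≤69.9, read latency 12.7≤17.7).
P5: not dominated.
P6: not dominated.
P7: dominated by P3 (cost 506≤1015, write latency 66.7≤77.9, read latency 12.7≤24.9).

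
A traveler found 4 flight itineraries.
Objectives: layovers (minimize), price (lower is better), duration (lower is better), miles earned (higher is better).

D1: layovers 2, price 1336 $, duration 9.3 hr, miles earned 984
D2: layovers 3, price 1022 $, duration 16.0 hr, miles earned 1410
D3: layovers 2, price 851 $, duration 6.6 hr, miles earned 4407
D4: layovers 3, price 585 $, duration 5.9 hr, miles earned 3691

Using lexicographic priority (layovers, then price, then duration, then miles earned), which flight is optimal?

First minimize layovers: best is 2, kept {D1, D3}.
Then minimize price: best is 851, kept {D3}.

D3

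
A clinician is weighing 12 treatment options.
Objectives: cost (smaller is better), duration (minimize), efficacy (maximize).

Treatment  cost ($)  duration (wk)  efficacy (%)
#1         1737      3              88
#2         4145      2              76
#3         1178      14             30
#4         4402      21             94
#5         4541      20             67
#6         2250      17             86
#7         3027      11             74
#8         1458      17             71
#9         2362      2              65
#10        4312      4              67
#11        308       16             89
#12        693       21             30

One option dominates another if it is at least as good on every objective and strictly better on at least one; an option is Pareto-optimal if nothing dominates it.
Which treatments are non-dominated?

#1: not dominated.
#2: not dominated.
#3: not dominated.
#4: not dominated (best efficacy).
#5: dominated by #1 (cost 1737≤4541, duration 3≤20, efficacy 88≥67).
#6: dominated by #1 (cost 1737≤2250, duration 3≤17, efficacy 88≥86).
#7: dominated by #1 (cost 1737≤3027, duration 3≤11, efficacy 88≥74).
#8: dominated by #11 (cost 308≤1458, duration 16≤17, efficacy 89≥71).
#9: not dominated.
#10: dominated by #1 (cost 1737≤4312, duration 3≤4, efficacy 88≥67).
#11: not dominated (best cost).
#12: dominated by #11 (cost 308≤693, duration 16≤21, efficacy 89≥30).

#1, #2, #3, #4, #9, #11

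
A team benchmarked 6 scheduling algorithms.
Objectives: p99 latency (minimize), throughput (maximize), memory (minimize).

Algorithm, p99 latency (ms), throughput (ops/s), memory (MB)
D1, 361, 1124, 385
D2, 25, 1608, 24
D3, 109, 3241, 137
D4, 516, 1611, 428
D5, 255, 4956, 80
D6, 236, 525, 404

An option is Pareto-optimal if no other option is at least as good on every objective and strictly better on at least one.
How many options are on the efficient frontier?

D1: dominated by D2 (p99 latency 25≤361, throughput 1608≥1124, memory 24≤385).
D2: not dominated (best p99 latency).
D3: not dominated.
D4: dominated by D3 (p99 latency 109≤516, throughput 3241≥1611, memory 137≤428).
D5: not dominated (best throughput).
D6: dominated by D2 (p99 latency 25≤236, throughput 1608≥525, memory 24≤404).
Pareto-optimal: D2, D3, D5 → 3.

3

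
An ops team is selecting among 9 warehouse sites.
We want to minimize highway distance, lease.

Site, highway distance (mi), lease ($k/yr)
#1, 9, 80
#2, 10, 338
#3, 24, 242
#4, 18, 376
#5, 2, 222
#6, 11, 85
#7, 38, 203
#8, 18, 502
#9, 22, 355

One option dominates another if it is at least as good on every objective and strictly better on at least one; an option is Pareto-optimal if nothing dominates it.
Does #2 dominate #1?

No

#2 vs #1: #2 is worse on highway distance (10 vs 9), so it does not dominate #1.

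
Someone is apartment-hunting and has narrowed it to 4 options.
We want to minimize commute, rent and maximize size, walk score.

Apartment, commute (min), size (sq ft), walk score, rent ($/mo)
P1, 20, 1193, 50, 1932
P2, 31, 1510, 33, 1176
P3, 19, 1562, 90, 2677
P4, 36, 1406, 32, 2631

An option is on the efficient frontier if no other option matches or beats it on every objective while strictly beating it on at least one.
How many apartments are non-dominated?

3

P1: not dominated.
P2: not dominated (best rent).
P3: not dominated (best commute).
P4: dominated by P2 (commute 31≤36, size 1510≥1406, walk score 33≥32, rent 1176≤2631).
Pareto-optimal: P1, P2, P3 → 3.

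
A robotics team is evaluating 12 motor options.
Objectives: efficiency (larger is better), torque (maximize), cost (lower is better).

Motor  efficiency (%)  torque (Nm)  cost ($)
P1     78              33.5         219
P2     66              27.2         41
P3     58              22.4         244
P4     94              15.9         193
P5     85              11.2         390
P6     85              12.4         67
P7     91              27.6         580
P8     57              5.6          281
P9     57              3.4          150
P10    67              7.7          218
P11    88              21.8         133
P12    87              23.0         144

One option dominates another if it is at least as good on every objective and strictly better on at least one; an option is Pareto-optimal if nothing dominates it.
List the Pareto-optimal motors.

P1: not dominated (best torque).
P2: not dominated (best cost).
P3: dominated by P1 (efficiency 78≥58, torque 33.5≥22.4, cost 219≤244).
P4: not dominated (best efficiency).
P5: dominated by P4 (efficiency 94≥85, torque 15.9≥11.2, cost 193≤390).
P6: not dominated.
P7: not dominated.
P8: dominated by P1 (efficiency 78≥57, torque 33.5≥5.6, cost 219≤281).
P9: dominated by P2 (efficiency 66≥57, torque 27.2≥3.4, cost 41≤150).
P10: dominated by P4 (efficiency 94≥67, torque 15.9≥7.7, cost 193≤218).
P11: not dominated.
P12: not dominated.

P1, P2, P4, P6, P7, P11, P12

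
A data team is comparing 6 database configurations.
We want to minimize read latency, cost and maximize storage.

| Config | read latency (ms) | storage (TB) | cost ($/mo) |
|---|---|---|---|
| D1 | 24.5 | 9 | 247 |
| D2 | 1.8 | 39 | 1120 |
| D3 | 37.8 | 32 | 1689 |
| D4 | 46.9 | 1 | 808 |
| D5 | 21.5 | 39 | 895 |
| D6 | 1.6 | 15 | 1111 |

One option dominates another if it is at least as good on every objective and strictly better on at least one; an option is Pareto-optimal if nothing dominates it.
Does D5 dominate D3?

D5 vs D3: read latency 21.5≤37.8, storage 39≥32, cost 895≤1689 — D5 is at least as good on every objective with at least one strict improvement.

Yes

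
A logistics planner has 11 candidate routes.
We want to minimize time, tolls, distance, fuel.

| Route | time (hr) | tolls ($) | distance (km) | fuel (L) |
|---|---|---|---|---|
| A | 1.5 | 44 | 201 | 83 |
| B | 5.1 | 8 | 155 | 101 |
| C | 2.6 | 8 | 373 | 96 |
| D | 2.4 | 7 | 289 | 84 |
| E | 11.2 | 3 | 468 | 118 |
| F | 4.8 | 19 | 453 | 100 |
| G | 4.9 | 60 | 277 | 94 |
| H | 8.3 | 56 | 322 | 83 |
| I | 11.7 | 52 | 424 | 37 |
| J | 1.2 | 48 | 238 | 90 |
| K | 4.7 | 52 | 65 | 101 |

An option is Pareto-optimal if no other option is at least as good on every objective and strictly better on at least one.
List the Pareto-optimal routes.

A: not dominated.
B: not dominated.
C: dominated by D (time 2.4≤2.6, tolls 7≤8, distance 289≤373, fuel 84≤96).
D: not dominated.
E: not dominated (best tolls).
F: dominated by C (time 2.6≤4.8, tolls 8≤19, distance 373≤453, fuel 96≤100).
G: dominated by A (time 1.5≤4.9, tolls 44≤60, distance 201≤277, fuel 83≤94).
H: dominated by A (time 1.5≤8.3, tolls 44≤56, distance 201≤322, fuel 83≤83).
I: not dominated (best fuel).
J: not dominated (best time).
K: not dominated (best distance).

A, B, D, E, I, J, K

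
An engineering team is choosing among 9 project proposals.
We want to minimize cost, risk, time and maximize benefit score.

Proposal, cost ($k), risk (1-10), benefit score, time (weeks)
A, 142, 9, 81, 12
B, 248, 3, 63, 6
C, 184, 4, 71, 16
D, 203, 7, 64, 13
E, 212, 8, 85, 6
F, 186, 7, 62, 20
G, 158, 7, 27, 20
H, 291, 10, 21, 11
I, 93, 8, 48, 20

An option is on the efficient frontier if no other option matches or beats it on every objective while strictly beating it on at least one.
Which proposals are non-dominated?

A: not dominated.
B: not dominated (best risk).
C: not dominated.
D: not dominated.
E: not dominated (best benefit score).
F: dominated by C (cost 184≤186, risk 4≤7, benefit score 71≥62, time 16≤20).
G: not dominated.
H: dominated by B (cost 248≤291, risk 3≤10, benefit score 63≥21, time 6≤11).
I: not dominated (best cost).

A, B, C, D, E, G, I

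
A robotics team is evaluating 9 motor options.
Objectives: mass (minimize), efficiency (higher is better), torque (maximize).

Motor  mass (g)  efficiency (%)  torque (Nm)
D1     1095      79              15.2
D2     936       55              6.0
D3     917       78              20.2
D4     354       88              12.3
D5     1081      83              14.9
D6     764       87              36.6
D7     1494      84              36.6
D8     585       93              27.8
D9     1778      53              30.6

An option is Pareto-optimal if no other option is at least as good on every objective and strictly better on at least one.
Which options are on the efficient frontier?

D1: dominated by D6 (mass 764≤1095, efficiency 87≥79, torque 36.6≥15.2).
D2: dominated by D3 (mass 917≤936, efficiency 78≥55, torque 20.2≥6.0).
D3: dominated by D6 (mass 764≤917, efficiency 87≥78, torque 36.6≥20.2).
D4: not dominated (best mass).
D5: dominated by D6 (mass 764≤1081, efficiency 87≥83, torque 36.6≥14.9).
D6: not dominated.
D7: dominated by D6 (mass 764≤1494, efficiency 87≥84, torque 36.6≥36.6).
D8: not dominated (best efficiency).
D9: dominated by D6 (mass 764≤1778, efficiency 87≥53, torque 36.6≥30.6).

D4, D6, D8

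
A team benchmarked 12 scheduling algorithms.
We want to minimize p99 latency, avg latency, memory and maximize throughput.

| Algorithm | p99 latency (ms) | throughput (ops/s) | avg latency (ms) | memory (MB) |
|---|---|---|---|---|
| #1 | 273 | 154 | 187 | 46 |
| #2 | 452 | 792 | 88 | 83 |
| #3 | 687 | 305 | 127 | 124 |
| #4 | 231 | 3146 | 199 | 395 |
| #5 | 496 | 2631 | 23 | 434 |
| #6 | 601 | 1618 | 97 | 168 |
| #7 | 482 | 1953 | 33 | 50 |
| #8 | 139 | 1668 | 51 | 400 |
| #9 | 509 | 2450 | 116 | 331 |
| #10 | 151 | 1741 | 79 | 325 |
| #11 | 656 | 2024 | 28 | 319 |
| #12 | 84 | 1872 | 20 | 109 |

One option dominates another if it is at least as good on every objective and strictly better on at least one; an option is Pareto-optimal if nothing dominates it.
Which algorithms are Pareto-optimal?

#1, #2, #4, #5, #7, #9, #11, #12

#1: not dominated (best memory).
#2: not dominated.
#3: dominated by #2 (p99 latency 452≤687, throughput 792≥305, avg latency 88≤127, memory 83≤124).
#4: not dominated (best throughput).
#5: not dominated.
#6: dominated by #7 (p99 latency 482≤601, throughput 1953≥1618, avg latency 33≤97, memory 50≤168).
#7: not dominated.
#8: dominated by #12 (p99 latency 84≤139, throughput 1872≥1668, avg latency 20≤51, memory 109≤400).
#9: not dominated.
#10: dominated by #12 (p99 latency 84≤151, throughput 1872≥1741, avg latency 20≤79, memory 109≤325).
#11: not dominated.
#12: not dominated (best p99 latency).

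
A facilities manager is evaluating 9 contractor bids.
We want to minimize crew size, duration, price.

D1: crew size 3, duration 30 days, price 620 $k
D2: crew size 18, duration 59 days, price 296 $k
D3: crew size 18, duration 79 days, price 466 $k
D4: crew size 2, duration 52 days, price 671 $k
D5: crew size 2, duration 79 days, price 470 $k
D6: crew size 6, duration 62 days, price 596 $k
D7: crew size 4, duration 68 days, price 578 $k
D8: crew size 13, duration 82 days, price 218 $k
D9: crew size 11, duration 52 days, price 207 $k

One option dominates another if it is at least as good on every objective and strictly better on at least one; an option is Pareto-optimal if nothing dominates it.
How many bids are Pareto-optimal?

D1: not dominated (best duration).
D2: dominated by D9 (crew size 11≤18, duration 52≤59, price 207≤296).
D3: dominated by D2 (crew size 18≤18, duration 59≤79, price 296≤466).
D4: not dominated.
D5: not dominated.
D6: not dominated.
D7: not dominated.
D8: dominated by D9 (crew size 11≤13, duration 52≤82, price 207≤218).
D9: not dominated (best price).
Pareto-optimal: D1, D4, D5, D6, D7, D9 → 6.

6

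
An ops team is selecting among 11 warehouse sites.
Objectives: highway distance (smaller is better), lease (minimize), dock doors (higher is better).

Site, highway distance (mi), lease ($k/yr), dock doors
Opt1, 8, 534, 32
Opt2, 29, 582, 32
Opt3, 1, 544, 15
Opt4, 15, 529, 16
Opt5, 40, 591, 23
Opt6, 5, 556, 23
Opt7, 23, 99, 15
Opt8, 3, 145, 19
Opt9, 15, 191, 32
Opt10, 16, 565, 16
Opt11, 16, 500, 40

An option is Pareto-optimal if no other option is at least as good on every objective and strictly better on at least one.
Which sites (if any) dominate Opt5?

Opt1, Opt2, Opt6, Opt9, Opt11

Opt1: highway distance 8≤40, lease 534≤591, dock doors 32≥23 — dominates Opt5.
Opt2: highway distance 29≤40, lease 582≤591, dock doors 32≥23 — dominates Opt5.
Opt6: highway distance 5≤40, lease 556≤591, dock doors 23≥23 — dominates Opt5.
Opt9: highway distance 15≤40, lease 191≤591, dock doors 32≥23 — dominates Opt5.
Opt11: highway distance 16≤40, lease 500≤591, dock doors 40≥23 — dominates Opt5.
Others (Opt3, Opt4, Opt7, Opt8, Opt10) are each worse than Opt5 on at least one objective.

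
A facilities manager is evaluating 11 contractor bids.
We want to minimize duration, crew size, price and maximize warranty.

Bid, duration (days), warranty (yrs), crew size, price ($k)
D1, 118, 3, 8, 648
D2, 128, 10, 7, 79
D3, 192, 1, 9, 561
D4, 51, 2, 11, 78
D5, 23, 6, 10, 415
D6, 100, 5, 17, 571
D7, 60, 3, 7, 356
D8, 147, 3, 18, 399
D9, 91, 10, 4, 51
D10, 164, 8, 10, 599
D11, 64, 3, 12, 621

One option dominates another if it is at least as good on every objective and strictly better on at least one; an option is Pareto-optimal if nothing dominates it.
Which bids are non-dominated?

D1: dominated by D7 (duration 60≤118, warranty 3≥3, crew size 7≤8, price 356≤648).
D2: dominated by D9 (duration 91≤128, warranty 10≥10, crew size 4≤7, price 51≤79).
D3: dominated by D2 (duration 128≤192, warranty 10≥1, crew size 7≤9, price 79≤561).
D4: not dominated.
D5: not dominated (best duration).
D6: dominated by D5 (duration 23≤100, warranty 6≥5, crew size 10≤17, price 415≤571).
D7: not dominated.
D8: dominated by D2 (duration 128≤147, warranty 10≥3, crew size 7≤18, price 79≤399).
D9: not dominated (best crew size).
D10: dominated by D2 (duration 128≤164, warranty 10≥8, crew size 7≤10, price 79≤599).
D11: dominated by D5 (duration 23≤64, warranty 6≥3, crew size 10≤12, price 415≤621).

D4, D5, D7, D9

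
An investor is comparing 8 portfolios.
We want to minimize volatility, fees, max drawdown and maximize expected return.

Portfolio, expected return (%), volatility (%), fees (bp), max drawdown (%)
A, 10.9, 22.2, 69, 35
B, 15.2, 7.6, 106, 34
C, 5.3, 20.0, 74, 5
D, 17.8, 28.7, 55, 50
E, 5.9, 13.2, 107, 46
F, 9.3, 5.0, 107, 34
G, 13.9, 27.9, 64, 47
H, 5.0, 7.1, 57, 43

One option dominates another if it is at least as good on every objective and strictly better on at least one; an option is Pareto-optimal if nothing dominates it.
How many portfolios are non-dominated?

A: not dominated.
B: not dominated.
C: not dominated (best max drawdown).
D: not dominated (best expected return).
E: dominated by B (expected return 15.2≥5.9, volatility 7.6≤13.2, fees 106≤107, max drawdown 34≤46).
F: not dominated (best volatility).
G: not dominated.
H: not dominated.
Pareto-optimal: A, B, C, D, F, G, H → 7.

7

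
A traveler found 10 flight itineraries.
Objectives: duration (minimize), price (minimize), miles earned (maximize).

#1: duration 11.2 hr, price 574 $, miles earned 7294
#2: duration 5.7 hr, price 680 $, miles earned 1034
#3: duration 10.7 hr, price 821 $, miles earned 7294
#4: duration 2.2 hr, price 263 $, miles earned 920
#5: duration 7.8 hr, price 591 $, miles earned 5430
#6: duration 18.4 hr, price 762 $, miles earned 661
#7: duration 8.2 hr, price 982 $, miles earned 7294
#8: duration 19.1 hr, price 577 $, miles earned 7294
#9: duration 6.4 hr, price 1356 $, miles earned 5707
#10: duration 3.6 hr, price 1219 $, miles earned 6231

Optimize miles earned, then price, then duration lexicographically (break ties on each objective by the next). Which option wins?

#1

First maximize miles earned: best is 7294, kept {#1, #3, #7, #8}.
Then minimize price: best is 574, kept {#1}.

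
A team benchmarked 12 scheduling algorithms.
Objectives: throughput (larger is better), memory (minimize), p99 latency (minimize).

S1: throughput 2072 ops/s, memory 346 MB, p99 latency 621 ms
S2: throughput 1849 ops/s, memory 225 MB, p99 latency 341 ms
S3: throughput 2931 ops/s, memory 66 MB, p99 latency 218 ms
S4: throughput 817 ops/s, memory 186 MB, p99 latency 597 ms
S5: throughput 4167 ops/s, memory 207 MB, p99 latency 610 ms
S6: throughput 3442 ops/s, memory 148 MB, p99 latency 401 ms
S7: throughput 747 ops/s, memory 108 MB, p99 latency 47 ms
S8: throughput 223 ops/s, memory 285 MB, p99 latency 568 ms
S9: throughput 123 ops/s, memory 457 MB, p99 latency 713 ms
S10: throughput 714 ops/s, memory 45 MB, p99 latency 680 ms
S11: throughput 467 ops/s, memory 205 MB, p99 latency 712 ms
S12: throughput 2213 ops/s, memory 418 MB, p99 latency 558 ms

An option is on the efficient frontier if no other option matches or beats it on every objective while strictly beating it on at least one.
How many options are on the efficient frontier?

5

S1: dominated by S3 (throughput 2931≥2072, memory 66≤346, p99 latency 218≤621).
S2: dominated by S3 (throughput 2931≥1849, memory 66≤225, p99 latency 218≤341).
S3: not dominated.
S4: dominated by S3 (throughput 2931≥817, memory 66≤186, p99 latency 218≤597).
S5: not dominated (best throughput).
S6: not dominated.
S7: not dominated (best p99 latency).
S8: dominated by S2 (throughput 1849≥223, memory 225≤285, p99 latency 341≤568).
S9: dominated by S1 (throughput 2072≥123, memory 346≤457, p99 latency 621≤713).
S10: not dominated (best memory).
S11: dominated by S3 (throughput 2931≥467, memory 66≤205, p99 latency 218≤712).
S12: dominated by S3 (throughput 2931≥2213, memory 66≤418, p99 latency 218≤558).
Pareto-optimal: S3, S5, S6, S7, S10 → 5.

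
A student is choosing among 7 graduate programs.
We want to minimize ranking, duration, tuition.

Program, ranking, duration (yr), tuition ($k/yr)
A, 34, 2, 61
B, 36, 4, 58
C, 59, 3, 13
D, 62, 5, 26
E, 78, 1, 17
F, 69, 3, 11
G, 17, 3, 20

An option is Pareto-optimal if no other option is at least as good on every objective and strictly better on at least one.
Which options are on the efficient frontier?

A: not dominated.
B: dominated by G (ranking 17≤36, duration 3≤4, tuition 20≤58).
C: not dominated.
D: dominated by C (ranking 59≤62, duration 3≤5, tuition 13≤26).
E: not dominated (best duration).
F: not dominated (best tuition).
G: not dominated (best ranking).

A, C, E, F, G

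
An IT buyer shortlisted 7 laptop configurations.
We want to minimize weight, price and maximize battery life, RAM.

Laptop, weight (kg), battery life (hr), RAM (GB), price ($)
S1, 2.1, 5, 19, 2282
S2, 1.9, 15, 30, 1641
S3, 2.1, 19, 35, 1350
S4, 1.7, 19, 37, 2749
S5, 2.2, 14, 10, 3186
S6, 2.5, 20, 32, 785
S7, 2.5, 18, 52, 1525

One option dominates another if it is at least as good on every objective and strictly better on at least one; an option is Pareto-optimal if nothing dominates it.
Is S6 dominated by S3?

S3 vs S6: S3 is worse on battery life (19 vs 20), so it does not dominate S6.

No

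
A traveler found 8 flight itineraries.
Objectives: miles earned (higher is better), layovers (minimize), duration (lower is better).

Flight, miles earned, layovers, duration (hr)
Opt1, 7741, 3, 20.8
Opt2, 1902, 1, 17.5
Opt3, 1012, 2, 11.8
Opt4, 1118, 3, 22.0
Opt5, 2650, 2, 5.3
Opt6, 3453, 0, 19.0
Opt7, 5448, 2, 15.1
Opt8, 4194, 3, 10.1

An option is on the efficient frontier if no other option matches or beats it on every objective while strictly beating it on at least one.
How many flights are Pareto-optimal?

Opt1: not dominated (best miles earned).
Opt2: not dominated.
Opt3: dominated by Opt5 (miles earned 2650≥1012, layovers 2≤2, duration 5.3≤11.8).
Opt4: dominated by Opt1 (miles earned 7741≥1118, layovers 3≤3, duration 20.8≤22.0).
Opt5: not dominated (best duration).
Opt6: not dominated (best layovers).
Opt7: not dominated.
Opt8: not dominated.
Pareto-optimal: Opt1, Opt2, Opt5, Opt6, Opt7, Opt8 → 6.

6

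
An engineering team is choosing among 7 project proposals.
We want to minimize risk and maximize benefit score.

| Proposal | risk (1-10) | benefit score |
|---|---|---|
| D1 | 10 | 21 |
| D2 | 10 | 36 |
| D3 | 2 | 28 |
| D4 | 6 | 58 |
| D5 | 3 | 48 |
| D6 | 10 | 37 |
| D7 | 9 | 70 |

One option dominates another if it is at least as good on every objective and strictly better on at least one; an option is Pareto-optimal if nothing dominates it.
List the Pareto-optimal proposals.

D3, D4, D5, D7

D1: dominated by D2 (risk 10≤10, benefit score 36≥21).
D2: dominated by D4 (risk 6≤10, benefit score 58≥36).
D3: not dominated (best risk).
D4: not dominated.
D5: not dominated.
D6: dominated by D4 (risk 6≤10, benefit score 58≥37).
D7: not dominated (best benefit score).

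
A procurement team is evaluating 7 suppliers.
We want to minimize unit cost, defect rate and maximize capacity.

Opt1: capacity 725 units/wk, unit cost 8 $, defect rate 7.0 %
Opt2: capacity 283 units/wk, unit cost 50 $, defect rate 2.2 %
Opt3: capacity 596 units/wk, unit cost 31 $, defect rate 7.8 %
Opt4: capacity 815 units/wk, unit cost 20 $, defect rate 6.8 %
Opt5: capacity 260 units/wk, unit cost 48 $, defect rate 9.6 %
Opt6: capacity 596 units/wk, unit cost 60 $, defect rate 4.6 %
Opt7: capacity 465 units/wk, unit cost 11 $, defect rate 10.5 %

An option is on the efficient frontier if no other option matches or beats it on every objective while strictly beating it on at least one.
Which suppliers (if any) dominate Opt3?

Opt1, Opt4

Opt1: capacity 725≥596, unit cost 8≤31, defect rate 7.0≤7.8 — dominates Opt3.
Opt4: capacity 815≥596, unit cost 20≤31, defect rate 6.8≤7.8 — dominates Opt3.
Others (Opt2, Opt5, Opt6, Opt7) are each worse than Opt3 on at least one objective.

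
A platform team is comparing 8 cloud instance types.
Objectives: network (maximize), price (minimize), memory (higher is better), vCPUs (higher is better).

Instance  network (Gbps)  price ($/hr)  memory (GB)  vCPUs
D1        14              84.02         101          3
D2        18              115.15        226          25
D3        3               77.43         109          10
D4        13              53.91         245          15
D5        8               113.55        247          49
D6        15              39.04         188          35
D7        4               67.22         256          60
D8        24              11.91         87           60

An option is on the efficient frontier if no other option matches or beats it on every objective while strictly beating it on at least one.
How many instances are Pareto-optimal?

D1: dominated by D6 (network 15≥14, price 39.04≤84.02, memory 188≥101, vCPUs 35≥3).
D2: not dominated.
D3: dominated by D4 (network 13≥3, price 53.91≤77.43, memory 245≥109, vCPUs 15≥10).
D4: not dominated.
D5: not dominated.
D6: not dominated.
D7: not dominated (best memory).
D8: not dominated (best network).
Pareto-optimal: D2, D4, D5, D6, D7, D8 → 6.

6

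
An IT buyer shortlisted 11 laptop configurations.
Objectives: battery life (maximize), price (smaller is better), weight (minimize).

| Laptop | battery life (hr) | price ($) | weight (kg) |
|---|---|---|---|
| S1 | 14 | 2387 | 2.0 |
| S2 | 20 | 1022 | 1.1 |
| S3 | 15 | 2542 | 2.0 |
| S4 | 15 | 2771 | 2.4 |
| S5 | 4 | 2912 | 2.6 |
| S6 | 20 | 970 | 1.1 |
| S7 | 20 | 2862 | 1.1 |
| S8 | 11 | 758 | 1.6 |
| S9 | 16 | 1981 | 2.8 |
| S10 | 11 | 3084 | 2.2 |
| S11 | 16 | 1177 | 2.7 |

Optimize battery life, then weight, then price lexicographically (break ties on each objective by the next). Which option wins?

S6

First maximize battery life: best is 20, kept {S2, S6, S7}.
Then minimize weight: best is 1.1, kept {S2, S6, S7}.
Then minimize price: best is 970, kept {S6}.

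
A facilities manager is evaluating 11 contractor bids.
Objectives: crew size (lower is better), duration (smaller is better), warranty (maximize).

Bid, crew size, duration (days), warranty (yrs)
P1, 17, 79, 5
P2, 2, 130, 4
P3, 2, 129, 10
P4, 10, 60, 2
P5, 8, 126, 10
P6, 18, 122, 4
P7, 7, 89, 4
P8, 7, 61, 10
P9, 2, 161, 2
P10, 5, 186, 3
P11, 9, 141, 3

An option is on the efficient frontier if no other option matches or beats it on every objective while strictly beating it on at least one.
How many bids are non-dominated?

3

P1: dominated by P8 (crew size 7≤17, duration 61≤79, warranty 10≥5).
P2: dominated by P3 (crew size 2≤2, duration 129≤130, warranty 10≥4).
P3: not dominated.
P4: not dominated (best duration).
P5: dominated by P8 (crew size 7≤8, duration 61≤126, warranty 10≥10).
P6: dominated by P1 (crew size 17≤18, duration 79≤122, warranty 5≥4).
P7: dominated by P8 (crew size 7≤7, duration 61≤89, warranty 10≥4).
P8: not dominated.
P9: dominated by P2 (crew size 2≤2, duration 130≤161, warranty 4≥2).
P10: dominated by P2 (crew size 2≤5, duration 130≤186, warranty 4≥3).
P11: dominated by P2 (crew size 2≤9, duration 130≤141, warranty 4≥3).
Pareto-optimal: P3, P4, P8 → 3.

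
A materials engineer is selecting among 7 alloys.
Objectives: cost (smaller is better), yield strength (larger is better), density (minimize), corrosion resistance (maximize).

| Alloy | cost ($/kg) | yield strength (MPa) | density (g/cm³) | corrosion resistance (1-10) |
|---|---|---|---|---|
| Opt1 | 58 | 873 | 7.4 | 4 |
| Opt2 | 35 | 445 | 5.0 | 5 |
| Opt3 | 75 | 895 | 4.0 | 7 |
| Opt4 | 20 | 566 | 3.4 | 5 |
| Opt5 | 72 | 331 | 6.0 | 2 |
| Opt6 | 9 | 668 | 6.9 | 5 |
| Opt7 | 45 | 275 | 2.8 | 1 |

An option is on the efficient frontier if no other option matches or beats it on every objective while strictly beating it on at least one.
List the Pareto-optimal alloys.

Opt1, Opt3, Opt4, Opt6, Opt7

Opt1: not dominated.
Opt2: dominated by Opt4 (cost 20≤35, yield strength 566≥445, density 3.4≤5.0, corrosion resistance 5≥5).
Opt3: not dominated (best yield strength).
Opt4: not dominated.
Opt5: dominated by Opt2 (cost 35≤72, yield strength 445≥331, density 5.0≤6.0, corrosion resistance 5≥2).
Opt6: not dominated (best cost).
Opt7: not dominated (best density).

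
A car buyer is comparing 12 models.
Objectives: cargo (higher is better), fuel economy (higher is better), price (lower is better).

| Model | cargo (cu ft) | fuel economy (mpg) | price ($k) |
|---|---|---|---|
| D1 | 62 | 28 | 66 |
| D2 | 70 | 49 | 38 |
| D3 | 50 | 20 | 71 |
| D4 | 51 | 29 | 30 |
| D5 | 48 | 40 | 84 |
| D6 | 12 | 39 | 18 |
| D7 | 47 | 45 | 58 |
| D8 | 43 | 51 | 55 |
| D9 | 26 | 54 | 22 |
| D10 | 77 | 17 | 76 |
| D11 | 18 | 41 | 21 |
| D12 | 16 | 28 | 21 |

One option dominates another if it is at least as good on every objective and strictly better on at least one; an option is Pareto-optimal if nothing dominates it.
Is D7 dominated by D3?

No

D3 vs D7: D3 is worse on fuel economy (20 vs 45), so it does not dominate D7.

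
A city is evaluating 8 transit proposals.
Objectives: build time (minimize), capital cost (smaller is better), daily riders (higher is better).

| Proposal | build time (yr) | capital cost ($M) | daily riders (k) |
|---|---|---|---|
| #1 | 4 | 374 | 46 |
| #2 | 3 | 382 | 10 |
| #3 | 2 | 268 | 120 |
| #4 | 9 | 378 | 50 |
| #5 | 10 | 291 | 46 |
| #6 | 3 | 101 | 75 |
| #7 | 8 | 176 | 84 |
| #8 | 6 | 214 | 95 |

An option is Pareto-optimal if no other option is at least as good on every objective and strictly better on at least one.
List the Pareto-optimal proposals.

#3, #6, #7, #8

#1: dominated by #3 (build time 2≤4, capital cost 268≤374, daily riders 120≥46).
#2: dominated by #3 (build time 2≤3, capital cost 268≤382, daily riders 120≥10).
#3: not dominated (best build time).
#4: dominated by #3 (build time 2≤9, capital cost 268≤378, daily riders 120≥50).
#5: dominated by #3 (build time 2≤10, capital cost 268≤291, daily riders 120≥46).
#6: not dominated (best capital cost).
#7: not dominated.
#8: not dominated.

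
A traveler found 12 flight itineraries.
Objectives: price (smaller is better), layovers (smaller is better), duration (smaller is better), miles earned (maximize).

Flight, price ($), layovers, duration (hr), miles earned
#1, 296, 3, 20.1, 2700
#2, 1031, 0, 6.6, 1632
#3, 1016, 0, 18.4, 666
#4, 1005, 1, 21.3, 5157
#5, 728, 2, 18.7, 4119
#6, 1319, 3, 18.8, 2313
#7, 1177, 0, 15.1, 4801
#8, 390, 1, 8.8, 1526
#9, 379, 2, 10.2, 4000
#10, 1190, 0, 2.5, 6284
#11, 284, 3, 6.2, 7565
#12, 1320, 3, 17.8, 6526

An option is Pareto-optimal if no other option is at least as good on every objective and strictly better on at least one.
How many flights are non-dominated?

#1: dominated by #11 (price 284≤296, layovers 3≤3, duration 6.2≤20.1, miles earned 7565≥2700).
#2: not dominated.
#3: not dominated.
#4: not dominated.
#5: not dominated.
#6: dominated by #5 (price 728≤1319, layovers 2≤3, duration 18.7≤18.8, miles earned 4119≥2313).
#7: not dominated.
#8: not dominated.
#9: not dominated.
#10: not dominated (best duration).
#11: not dominated (best price).
#12: dominated by #11 (price 284≤1320, layovers 3≤3, duration 6.2≤17.8, miles earned 7565≥6526).
Pareto-optimal: #2, #3, #4, #5, #7, #8, #9, #10, #11 → 9.

9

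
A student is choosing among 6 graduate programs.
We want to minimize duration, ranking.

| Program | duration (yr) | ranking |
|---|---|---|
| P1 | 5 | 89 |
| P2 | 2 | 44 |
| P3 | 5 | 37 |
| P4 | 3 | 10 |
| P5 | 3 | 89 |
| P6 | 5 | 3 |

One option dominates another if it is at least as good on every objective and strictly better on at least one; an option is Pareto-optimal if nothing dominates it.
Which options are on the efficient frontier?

P2, P4, P6

P1: dominated by P2 (duration 2≤5, ranking 44≤89).
P2: not dominated (best duration).
P3: dominated by P4 (duration 3≤5, ranking 10≤37).
P4: not dominated.
P5: dominated by P2 (duration 2≤3, ranking 44≤89).
P6: not dominated (best ranking).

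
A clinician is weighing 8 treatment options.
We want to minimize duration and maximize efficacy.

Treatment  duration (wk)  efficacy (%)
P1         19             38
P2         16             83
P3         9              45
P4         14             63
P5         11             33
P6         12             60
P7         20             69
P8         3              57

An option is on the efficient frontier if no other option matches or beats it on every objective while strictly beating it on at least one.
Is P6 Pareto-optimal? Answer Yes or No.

P1: worse on duration (19 vs 12).
P2: worse on duration (16 vs 12).
P3: worse on efficacy (45 vs 60).
P4: worse on duration (14 vs 12).
P5: worse on efficacy (33 vs 60).
P7: worse on duration (20 vs 12).
P8: worse on efficacy (57 vs 60).
No option is at least as good as P6 on every objective and strictly better on one.

Yes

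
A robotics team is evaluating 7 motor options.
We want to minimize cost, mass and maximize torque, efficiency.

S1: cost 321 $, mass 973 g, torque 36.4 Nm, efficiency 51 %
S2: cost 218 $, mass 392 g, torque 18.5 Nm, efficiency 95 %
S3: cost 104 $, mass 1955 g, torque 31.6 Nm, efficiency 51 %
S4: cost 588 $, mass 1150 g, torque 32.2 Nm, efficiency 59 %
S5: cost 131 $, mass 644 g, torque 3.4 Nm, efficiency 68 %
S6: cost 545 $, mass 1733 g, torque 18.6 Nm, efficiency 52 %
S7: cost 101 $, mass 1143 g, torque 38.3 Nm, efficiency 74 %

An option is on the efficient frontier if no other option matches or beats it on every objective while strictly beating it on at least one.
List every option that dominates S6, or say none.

S7: cost 101≤545, mass 1143≤1733, torque 38.3≥18.6, efficiency 74≥52 — dominates S6.
Others (S1, S2, S3, S4, S5) are each worse than S6 on at least one objective.

S7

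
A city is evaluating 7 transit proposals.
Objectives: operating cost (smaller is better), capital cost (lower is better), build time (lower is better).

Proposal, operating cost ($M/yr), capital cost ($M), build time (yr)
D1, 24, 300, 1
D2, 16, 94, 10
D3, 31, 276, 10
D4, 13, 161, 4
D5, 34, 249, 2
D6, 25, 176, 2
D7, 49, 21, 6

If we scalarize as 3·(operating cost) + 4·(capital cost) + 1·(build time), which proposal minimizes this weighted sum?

D1: 3·24 + 4·300 + 1·1 = 1273
D2: 3·16 + 4·94 + 1·10 = 434
D3: 3·31 + 4·276 + 1·10 = 1207
D4: 3·13 + 4·161 + 1·4 = 687
D5: 3·34 + 4·249 + 1·2 = 1100
D6: 3·25 + 4·176 + 1·2 = 781
D7: 3·49 + 4·21 + 1·6 = 237
Lowest: D7 at 237.

D7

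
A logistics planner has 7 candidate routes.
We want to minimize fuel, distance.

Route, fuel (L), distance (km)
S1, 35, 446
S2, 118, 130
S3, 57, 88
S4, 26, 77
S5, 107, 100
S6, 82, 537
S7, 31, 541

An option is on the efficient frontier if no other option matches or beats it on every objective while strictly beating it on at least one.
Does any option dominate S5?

Yes

S3 vs S5: fuel 57≤107, distance 88≤100 — S3 is at least as good on every objective and strictly better on at least one, so S3 dominates S5.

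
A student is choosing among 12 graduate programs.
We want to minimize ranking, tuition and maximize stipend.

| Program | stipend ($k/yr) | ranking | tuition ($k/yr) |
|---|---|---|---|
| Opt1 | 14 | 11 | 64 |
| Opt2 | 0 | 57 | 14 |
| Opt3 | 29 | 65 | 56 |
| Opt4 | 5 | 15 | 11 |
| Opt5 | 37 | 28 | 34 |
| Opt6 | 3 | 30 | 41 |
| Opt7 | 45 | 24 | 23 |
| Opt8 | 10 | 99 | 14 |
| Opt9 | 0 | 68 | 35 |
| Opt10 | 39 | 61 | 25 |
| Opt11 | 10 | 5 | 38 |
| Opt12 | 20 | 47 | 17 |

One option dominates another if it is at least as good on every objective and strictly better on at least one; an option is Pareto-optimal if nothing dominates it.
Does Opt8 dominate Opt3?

Opt8 vs Opt3: Opt8 is worse on stipend (10 vs 29), so it does not dominate Opt3.

No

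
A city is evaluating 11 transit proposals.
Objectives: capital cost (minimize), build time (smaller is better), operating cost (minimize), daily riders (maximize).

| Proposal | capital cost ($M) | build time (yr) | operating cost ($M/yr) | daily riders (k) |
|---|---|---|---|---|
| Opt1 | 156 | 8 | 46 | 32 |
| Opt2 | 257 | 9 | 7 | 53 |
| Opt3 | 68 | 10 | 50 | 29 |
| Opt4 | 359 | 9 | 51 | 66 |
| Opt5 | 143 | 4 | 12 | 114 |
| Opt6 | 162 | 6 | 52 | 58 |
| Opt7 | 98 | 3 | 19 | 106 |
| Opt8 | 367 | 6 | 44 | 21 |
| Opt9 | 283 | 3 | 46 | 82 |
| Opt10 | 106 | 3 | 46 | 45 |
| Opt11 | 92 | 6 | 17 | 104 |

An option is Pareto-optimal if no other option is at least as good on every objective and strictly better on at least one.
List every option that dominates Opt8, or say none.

Opt5, Opt7, Opt11

Opt5: capital cost 143≤367, build time 4≤6, operating cost 12≤44, daily riders 114≥21 — dominates Opt8.
Opt7: capital cost 98≤367, build time 3≤6, operating cost 19≤44, daily riders 106≥21 — dominates Opt8.
Opt11: capital cost 92≤367, build time 6≤6, operating cost 17≤44, daily riders 104≥21 — dominates Opt8.
Others (Opt1, Opt2, Opt3, Opt4, Opt6, Opt9, Opt10) are each worse than Opt8 on at least one objective.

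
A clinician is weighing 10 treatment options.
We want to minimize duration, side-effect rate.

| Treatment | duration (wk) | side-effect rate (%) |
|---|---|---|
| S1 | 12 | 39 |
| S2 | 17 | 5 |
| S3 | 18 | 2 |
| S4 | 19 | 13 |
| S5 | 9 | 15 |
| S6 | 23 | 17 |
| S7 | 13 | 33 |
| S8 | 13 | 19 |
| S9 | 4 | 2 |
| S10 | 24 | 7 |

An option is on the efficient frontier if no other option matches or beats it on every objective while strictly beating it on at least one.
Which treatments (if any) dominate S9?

S1: worse on duration (12 vs 4).
S2: worse on duration (17 vs 4).
S3: worse on duration (18 vs 4).
S4: worse on duration (19 vs 4).
S5: worse on duration (9 vs 4).
S6: worse on duration (23 vs 4).
S7: worse on duration (13 vs 4).
S8: worse on duration (13 vs 4).
S10: worse on duration (24 vs 4).
No option dominates S9.

none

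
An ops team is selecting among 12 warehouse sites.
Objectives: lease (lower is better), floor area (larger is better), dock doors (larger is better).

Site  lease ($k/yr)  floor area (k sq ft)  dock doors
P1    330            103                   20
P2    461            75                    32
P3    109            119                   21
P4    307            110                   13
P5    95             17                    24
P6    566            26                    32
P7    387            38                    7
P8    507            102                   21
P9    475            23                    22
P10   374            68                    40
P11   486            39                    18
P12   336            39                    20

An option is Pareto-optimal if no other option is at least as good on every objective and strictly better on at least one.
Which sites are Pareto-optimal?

P2, P3, P5, P10

P1: dominated by P3 (lease 109≤330, floor area 119≥103, dock doors 21≥20).
P2: not dominated.
P3: not dominated (best floor area).
P4: dominated by P3 (lease 109≤307, floor area 119≥110, dock doors 21≥13).
P5: not dominated (best lease).
P6: dominated by P2 (lease 461≤566, floor area 75≥26, dock doors 32≥32).
P7: dominated by P1 (lease 330≤387, floor area 103≥38, dock doors 20≥7).
P8: dominated by P3 (lease 109≤507, floor area 119≥102, dock doors 21≥21).
P9: dominated by P2 (lease 461≤475, floor area 75≥23, dock doors 32≥22).
P10: not dominated (best dock doors).
P11: dominated by P1 (lease 330≤486, floor area 103≥39, dock doors 20≥18).
P12: dominated by P1 (lease 330≤336, floor area 103≥39, dock doors 20≥20).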